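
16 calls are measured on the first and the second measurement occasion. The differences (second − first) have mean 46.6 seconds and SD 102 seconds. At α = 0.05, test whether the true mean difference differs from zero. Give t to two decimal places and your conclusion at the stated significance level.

H0: μ_d = 0; H1: μ_d ≠ 0 (paired t-test on the differences, two-sided).
t = d̄/(s_d/√n) = 46.6/(102/√16) = 1.83
df = n − 1 = 15
Two-sided p-value ≈ 0.0876
Since p ≈ 0.0876 > α = 0.05, fail to reject H0; the data do not provide sufficient evidence against H0.

t = 1.83; fail to reject H0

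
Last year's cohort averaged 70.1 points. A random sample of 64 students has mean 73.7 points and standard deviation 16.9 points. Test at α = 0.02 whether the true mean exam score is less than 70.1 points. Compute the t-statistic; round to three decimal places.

1.704

H0: μ = 70.1; H1: μ < 70.1 (one-sample t-test, left-tailed).
t = (x̄ − μ₀)/(s/√n) = (73.7 − 70.1)/(16.9/√64) = 1.704
df = n − 1 = 63
p-value = P(T ≤ 1.704) ≈ 0.953
Since p ≈ 0.953 > α = 0.02, fail to reject H0; the data do not provide sufficient evidence against H0.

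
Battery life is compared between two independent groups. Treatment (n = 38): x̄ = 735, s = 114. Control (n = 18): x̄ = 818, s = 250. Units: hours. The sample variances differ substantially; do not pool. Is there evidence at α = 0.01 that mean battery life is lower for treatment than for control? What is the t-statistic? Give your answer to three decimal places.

Let group 1 = treatment, group 2 = control. H0: μ_1 = μ_2; H1: μ_1 < μ_2 (Welch's two-sample t-test, left-tailed).
t = (x̄_1 − x̄_2)/√(s_1²/n_1 + s_2²/n_2) = (735 − 818)/√(114²/38 + 250²/18) = -1.344
Welch–Satterthwaite df ≈ 20.42
p-value = P(T ≤ -1.344) ≈ 0.0969
Since p ≈ 0.0969 > α = 0.01, fail to reject H0; the evidence is not statistically significant.

-1.344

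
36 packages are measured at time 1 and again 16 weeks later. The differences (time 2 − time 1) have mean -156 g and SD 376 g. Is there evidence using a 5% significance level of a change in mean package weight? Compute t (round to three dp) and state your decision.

H0: μ_d = 0; H1: μ_d ≠ 0 (paired t-test on the differences, two-sided).
t = d̄/(s_d/√n) = -156/(376/√36) = -2.489
df = n − 1 = 35
Two-sided p-value ≈ 0.018
Since p ≈ 0.018 < α = 0.05, reject H0; the evidence is statistically significant.

t = -2.489; reject H0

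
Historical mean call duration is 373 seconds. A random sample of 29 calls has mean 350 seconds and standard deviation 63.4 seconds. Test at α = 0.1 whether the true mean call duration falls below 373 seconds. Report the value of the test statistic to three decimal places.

H0: μ = 373; H1: μ < 373 (one-sample t-test, left-tailed).
t = (x̄ − μ₀)/(s/√n) = (350 − 373)/(63.4/√29) = -1.954
df = n − 1 = 28
p-value = P(T ≤ -1.954) ≈ 0.030
Since p ≈ 0.030 < α = 0.1, reject H0; the evidence is statistically significant.

-1.954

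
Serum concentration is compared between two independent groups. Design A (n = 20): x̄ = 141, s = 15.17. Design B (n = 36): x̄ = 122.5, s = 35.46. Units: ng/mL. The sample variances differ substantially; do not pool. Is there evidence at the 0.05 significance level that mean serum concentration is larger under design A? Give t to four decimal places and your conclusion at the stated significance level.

Let group 1 = design A, group 2 = design B. H0: μ_1 = μ_2; H1: μ_1 > μ_2 (Welch's two-sample t-test, right-tailed).
t = (x̄_1 − x̄_2)/√(s_1²/n_1 + s_2²/n_2) = (141 − 122.5)/√(15.17²/20 + 35.46²/36) = 2.7149
Welch–Satterthwaite df ≈ 51.55
p-value = P(T ≥ 2.7149) ≈ 0.0045
Since p ≈ 0.0045 < α = 0.05, reject H0; the evidence is statistically significant.

t = 2.7149; reject H0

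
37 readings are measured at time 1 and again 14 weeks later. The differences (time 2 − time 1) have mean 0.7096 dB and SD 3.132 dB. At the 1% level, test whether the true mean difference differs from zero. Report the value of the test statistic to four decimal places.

H0: μ_d = 0; H1: μ_d ≠ 0 (paired t-test on the differences, two-sided).
t = d̄/(s_d/√n) = 0.7096/(3.132/√37) = 1.3781
df = n − 1 = 36
Two-sided p-value ≈ 0.177
Since p ≈ 0.177 > α = 0.01, fail to reject H0; the data do not provide sufficient evidence against H0.

1.3781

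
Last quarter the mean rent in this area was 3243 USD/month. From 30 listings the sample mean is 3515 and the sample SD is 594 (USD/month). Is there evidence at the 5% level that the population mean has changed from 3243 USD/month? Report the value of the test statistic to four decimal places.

2.5081

H0: μ = 3243; H1: μ ≠ 3243 (one-sample t-test, two-sided).
t = (x̄ − μ₀)/(s/√n) = (3515 − 3243)/(594/√30) = 2.5081
df = n − 1 = 29
Two-sided p-value ≈ 0.0180
Since p ≈ 0.0180 < α = 0.05, reject H0; the evidence is statistically significant.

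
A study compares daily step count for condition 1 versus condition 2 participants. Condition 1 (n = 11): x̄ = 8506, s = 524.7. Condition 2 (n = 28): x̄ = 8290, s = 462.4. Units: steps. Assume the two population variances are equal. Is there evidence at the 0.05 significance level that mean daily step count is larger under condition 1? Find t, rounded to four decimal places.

1.2645

Let group 1 = condition 1, group 2 = condition 2. H0: μ_1 = μ_2; H1: μ_1 > μ_2 (two-sample pooled-variance t-test, right-tailed).
s_p² = [(11−1)·524.7² + (28−1)·462.4²]/(11+28−2) = 230434
t = (8506 − 8290)/√[230434·(1/11 + 1/28)] = 1.2645
df = n₁ + n₂ − 2 = 37
p-value = P(T ≥ 1.2645) ≈ 0.1070
Since p ≈ 0.1070 > α = 0.05, fail to reject H0; the evidence is not statistically significant.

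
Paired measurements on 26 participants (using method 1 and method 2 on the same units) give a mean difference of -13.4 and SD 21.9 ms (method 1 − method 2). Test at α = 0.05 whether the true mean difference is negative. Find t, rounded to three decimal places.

-3.120

H0: μ_d = 0; H1: μ_d < 0 (paired t-test on the differences, left-tailed).
t = d̄/(s_d/√n) = -13.4/(21.9/√26) = -3.120
df = n − 1 = 25
p-value = P(T ≤ -3.120) ≈ 0.0023
Since p ≈ 0.0023 < α = 0.05, reject H0; the evidence is statistically significant.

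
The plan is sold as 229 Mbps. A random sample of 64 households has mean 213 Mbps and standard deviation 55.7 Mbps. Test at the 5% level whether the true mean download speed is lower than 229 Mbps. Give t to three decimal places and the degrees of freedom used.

H0: μ = 229; H1: μ < 229 (one-sample t-test, left-tailed).
t = (x̄ − μ₀)/(s/√n) = (213 − 229)/(55.7/√64) = -2.298
df = n − 1 = 63
p-value = P(T ≤ -2.298) ≈ 0.0124
Since p ≈ 0.0124 < α = 0.05, reject H0; the evidence is statistically significant.

t = -2.298, df = 63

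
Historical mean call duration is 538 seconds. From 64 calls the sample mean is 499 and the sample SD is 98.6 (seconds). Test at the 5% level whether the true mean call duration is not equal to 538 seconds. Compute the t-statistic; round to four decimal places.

H0: μ = 538; H1: μ ≠ 538 (one-sample t-test, two-sided).
t = (x̄ − μ₀)/(s/√n) = (499 − 538)/(98.6/√64) = -3.1643
df = n − 1 = 63
Two-sided p-value ≈ 0.0024
Since p ≈ 0.0024 < α = 0.05, reject H0; the evidence is statistically significant.

-3.1643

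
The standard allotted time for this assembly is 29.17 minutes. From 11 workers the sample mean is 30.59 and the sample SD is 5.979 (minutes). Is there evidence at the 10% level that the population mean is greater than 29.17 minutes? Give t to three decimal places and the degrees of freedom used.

H0: μ = 29.17; H1: μ > 29.17 (one-sample t-test, right-tailed).
t = (x̄ − μ₀)/(s/√n) = (30.59 − 29.17)/(5.979/√11) = 0.788
df = n − 1 = 10
p-value = P(T ≥ 0.788) ≈ 0.225
Since p ≈ 0.225 > α = 0.1, fail to reject H0; the data do not provide sufficient evidence against H0.

t = 0.788, df = 10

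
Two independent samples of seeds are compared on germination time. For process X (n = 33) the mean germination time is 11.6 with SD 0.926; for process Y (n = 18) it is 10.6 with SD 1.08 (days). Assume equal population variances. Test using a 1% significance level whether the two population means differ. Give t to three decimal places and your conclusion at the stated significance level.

t = 3.475; reject H0

Let group 1 = process X, group 2 = process Y. H0: μ_1 = μ_2; H1: μ_1 ≠ μ_2 (two-sample pooled-variance t-test, two-sided).
s_p² = [(33−1)·0.926² + (18−1)·1.08²]/(33+18−2) = 0.964654
t = (11.6 − 10.6)/√[0.964654·(1/33 + 1/18)] = 3.475
df = n₁ + n₂ − 2 = 49
Two-sided p-value ≈ 0.0011
Since p ≈ 0.0011 < α = 0.01, reject H0; the evidence is statistically significant.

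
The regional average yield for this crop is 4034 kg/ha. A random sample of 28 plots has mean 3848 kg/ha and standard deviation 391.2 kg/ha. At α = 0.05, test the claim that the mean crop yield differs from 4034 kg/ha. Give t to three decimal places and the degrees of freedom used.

H0: μ = 4034; H1: μ ≠ 4034 (one-sample t-test, two-sided).
t = (x̄ − μ₀)/(s/√n) = (3848 − 4034)/(391.2/√28) = -2.516
df = n − 1 = 27
Two-sided p-value ≈ 0.0181
Since p ≈ 0.0181 < α = 0.05, reject H0; the data support H1.

t = -2.516, df = 27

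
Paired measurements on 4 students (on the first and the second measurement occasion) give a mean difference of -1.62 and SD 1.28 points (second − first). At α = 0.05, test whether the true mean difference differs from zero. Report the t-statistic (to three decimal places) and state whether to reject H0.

H0: μ_d = 0; H1: μ_d ≠ 0 (paired t-test on the differences, two-sided).
t = d̄/(s_d/√n) = -1.62/(1.28/√4) = -2.531
df = n − 1 = 3
Two-sided p-value ≈ 0.085
Since p ≈ 0.085 > α = 0.05, fail to reject H0; the evidence is not statistically significant.

t = -2.531; fail to reject H0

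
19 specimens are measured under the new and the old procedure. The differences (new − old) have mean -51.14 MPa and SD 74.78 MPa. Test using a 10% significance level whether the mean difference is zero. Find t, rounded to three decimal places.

-2.981

H0: μ_d = 0; H1: μ_d ≠ 0 (paired t-test on the differences, two-sided).
t = d̄/(s_d/√n) = -51.14/(74.78/√19) = -2.981
df = n − 1 = 18
Two-sided p-value ≈ 0.008
Since p ≈ 0.008 < α = 0.1, reject H0; the evidence is statistically significant.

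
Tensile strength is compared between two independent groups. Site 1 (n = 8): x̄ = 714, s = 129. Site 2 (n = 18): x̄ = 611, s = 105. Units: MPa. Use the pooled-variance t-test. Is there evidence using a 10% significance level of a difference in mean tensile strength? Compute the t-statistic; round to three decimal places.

2.154

Let group 1 = site 1, group 2 = site 2. H0: μ_1 = μ_2; H1: μ_1 ≠ μ_2 (two-sample pooled-variance t-test, two-sided).
s_p² = [(8−1)·129² + (18−1)·105²]/(8+18−2) = 12663
t = (714 − 611)/√[12663·(1/8 + 1/18)] = 2.154
df = n₁ + n₂ − 2 = 24
Two-sided p-value ≈ 0.0415
Since p ≈ 0.0415 < α = 0.1, reject H0; the evidence is statistically significant.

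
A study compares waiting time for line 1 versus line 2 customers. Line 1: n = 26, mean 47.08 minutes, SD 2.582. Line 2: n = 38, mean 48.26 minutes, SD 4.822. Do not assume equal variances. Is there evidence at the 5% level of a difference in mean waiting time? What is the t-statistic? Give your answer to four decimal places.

-1.2663

Let group 1 = line 1, group 2 = line 2. H0: μ_1 = μ_2; H1: μ_1 ≠ μ_2 (Welch's two-sample t-test, two-sided).
t = (x̄_1 − x̄_2)/√(s_1²/n_1 + s_2²/n_2) = (47.08 − 48.26)/√(2.582²/26 + 4.822²/38) = -1.2663
Welch–Satterthwaite df ≈ 59.14
Two-sided p-value ≈ 0.2104
Since p ≈ 0.2104 > α = 0.05, fail to reject H0; the data do not provide sufficient evidence against H0.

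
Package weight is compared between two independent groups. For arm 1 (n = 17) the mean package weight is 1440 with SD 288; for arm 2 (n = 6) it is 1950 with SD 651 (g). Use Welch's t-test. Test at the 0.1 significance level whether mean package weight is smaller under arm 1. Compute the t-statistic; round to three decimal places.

Let group 1 = arm 1, group 2 = arm 2. H0: μ_1 = μ_2; H1: μ_1 < μ_2 (Welch's two-sample t-test, left-tailed).
t = (x̄_1 − x̄_2)/√(s_1²/n_1 + s_2²/n_2) = (1440 − 1950)/√(288²/17 + 651²/6) = -1.856
Welch–Satterthwaite df ≈ 5.71
p-value = P(T ≤ -1.856) ≈ 0.058
Since p ≈ 0.058 < α = 0.1, reject H0; the evidence is statistically significant.

-1.856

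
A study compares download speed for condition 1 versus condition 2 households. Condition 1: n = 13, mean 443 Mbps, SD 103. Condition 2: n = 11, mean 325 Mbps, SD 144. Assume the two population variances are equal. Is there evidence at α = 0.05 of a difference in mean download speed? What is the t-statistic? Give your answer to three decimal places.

2.335

Let group 1 = condition 1, group 2 = condition 2. H0: μ_1 = μ_2; H1: μ_1 ≠ μ_2 (two-sample pooled-variance t-test, two-sided).
s_p² = [(13−1)·103² + (11−1)·144²]/(13+11−2) = 15212.2
t = (443 − 325)/√[15212.2·(1/13 + 1/11)] = 2.335
df = n₁ + n₂ − 2 = 22
Two-sided p-value ≈ 0.029
Since p ≈ 0.029 < α = 0.05, reject H0; the data support H1.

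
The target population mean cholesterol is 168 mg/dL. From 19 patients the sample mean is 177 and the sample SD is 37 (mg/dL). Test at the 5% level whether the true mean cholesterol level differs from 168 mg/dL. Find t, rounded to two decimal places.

1.06

H0: μ = 168; H1: μ ≠ 168 (one-sample t-test, two-sided).
t = (x̄ − μ₀)/(s/√n) = (177 − 168)/(37/√19) = 1.06
df = n − 1 = 18
Two-sided p-value ≈ 0.303
Since p ≈ 0.303 > α = 0.05, fail to reject H0; the evidence is not statistically significant.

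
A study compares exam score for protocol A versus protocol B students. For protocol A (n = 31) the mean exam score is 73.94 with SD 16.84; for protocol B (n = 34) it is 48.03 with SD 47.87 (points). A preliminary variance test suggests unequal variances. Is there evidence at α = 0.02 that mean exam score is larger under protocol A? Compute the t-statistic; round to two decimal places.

Let group 1 = protocol A, group 2 = protocol B. H0: μ_1 = μ_2; H1: μ_1 > μ_2 (Welch's two-sample t-test, right-tailed).
t = (x̄_1 − x̄_2)/√(s_1²/n_1 + s_2²/n_2) = (73.94 − 48.03)/√(16.84²/31 + 47.87²/34) = 2.96
Welch–Satterthwaite df ≈ 41.72
p-value = P(T ≥ 2.96) ≈ 0.003
Since p ≈ 0.003 < α = 0.02, reject H0; the data support H1.

2.96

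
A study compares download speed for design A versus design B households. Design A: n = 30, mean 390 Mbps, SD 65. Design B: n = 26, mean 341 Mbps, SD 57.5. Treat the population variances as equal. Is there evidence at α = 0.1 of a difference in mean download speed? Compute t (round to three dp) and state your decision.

Let group 1 = design A, group 2 = design B. H0: μ_1 = μ_2; H1: μ_1 ≠ μ_2 (two-sample pooled-variance t-test, two-sided).
s_p² = [(30−1)·65² + (26−1)·57.5²]/(30+26−2) = 3799.65
t = (390 − 341)/√[3799.65·(1/30 + 1/26)] = 2.967
df = n₁ + n₂ − 2 = 54
Two-sided p-value ≈ 0.004
Since p ≈ 0.004 < α = 0.1, reject H0; the evidence is statistically significant.

t = 2.967; reject H0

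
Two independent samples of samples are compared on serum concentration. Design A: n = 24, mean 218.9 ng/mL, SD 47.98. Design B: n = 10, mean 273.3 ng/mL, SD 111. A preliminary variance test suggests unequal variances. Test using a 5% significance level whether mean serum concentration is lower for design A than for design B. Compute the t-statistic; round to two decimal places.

-1.49

Let group 1 = design A, group 2 = design B. H0: μ_1 = μ_2; H1: μ_1 < μ_2 (Welch's two-sample t-test, left-tailed).
t = (x̄_1 − x̄_2)/√(s_1²/n_1 + s_2²/n_2) = (218.9 − 273.3)/√(47.98²/24 + 111²/10) = -1.49
Welch–Satterthwaite df ≈ 10.43
p-value = P(T ≤ -1.49) ≈ 0.0826
Since p ≈ 0.0826 > α = 0.05, fail to reject H0; the evidence is not statistically significant.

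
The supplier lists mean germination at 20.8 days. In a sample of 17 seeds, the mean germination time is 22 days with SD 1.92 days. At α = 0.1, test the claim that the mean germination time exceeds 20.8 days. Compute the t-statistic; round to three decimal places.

H0: μ = 20.8; H1: μ > 20.8 (one-sample t-test, right-tailed).
t = (x̄ − μ₀)/(s/√n) = (22 − 20.8)/(1.92/√17) = 2.577
df = n − 1 = 16
p-value = P(T ≥ 2.577) ≈ 0.010
Since p ≈ 0.010 < α = 0.1, reject H0; the evidence is statistically significant.

2.577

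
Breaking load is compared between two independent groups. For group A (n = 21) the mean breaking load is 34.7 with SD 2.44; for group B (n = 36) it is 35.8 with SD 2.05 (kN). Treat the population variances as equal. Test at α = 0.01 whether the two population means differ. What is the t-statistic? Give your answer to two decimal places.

Let group 1 = group A, group 2 = group B. H0: μ_1 = μ_2; H1: μ_1 ≠ μ_2 (two-sample pooled-variance t-test, two-sided).
s_p² = [(21−1)·2.44² + (36−1)·2.05²]/(21+36−2) = 4.83926
t = (34.7 − 35.8)/√[4.83926·(1/21 + 1/36)] = -1.82
df = n₁ + n₂ − 2 = 55
Two-sided p-value ≈ 0.0740
Since p ≈ 0.0740 > α = 0.01, fail to reject H0; the evidence is not statistically significant.

-1.82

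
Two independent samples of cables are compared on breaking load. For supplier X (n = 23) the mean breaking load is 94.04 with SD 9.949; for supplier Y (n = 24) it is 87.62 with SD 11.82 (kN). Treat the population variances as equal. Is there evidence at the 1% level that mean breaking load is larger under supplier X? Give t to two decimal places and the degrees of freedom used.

Let group 1 = supplier X, group 2 = supplier Y. H0: μ_1 = μ_2; H1: μ_1 > μ_2 (two-sample pooled-variance t-test, right-tailed).
s_p² = [(23−1)·9.949² + (24−1)·11.82²]/(23+24−2) = 119.8
t = (94.04 − 87.62)/√[119.8·(1/23 + 1/24)] = 2.01
df = n₁ + n₂ − 2 = 45
p-value = P(T ≥ 2.01) ≈ 0.0252
Since p ≈ 0.0252 > α = 0.01, fail to reject H0; the evidence is not statistically significant.

t = 2.01, df = 45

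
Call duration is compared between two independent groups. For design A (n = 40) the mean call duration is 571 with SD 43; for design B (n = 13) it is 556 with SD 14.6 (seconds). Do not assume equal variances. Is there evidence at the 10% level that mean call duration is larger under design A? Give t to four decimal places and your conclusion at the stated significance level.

Let group 1 = design A, group 2 = design B. H0: μ_1 = μ_2; H1: μ_1 > μ_2 (Welch's two-sample t-test, right-tailed).
t = (x̄_1 − x̄_2)/√(s_1²/n_1 + s_2²/n_2) = (571 − 556)/√(43²/40 + 14.6²/13) = 1.8955
Welch–Satterthwaite df ≈ 50.80
p-value = P(T ≥ 1.8955) ≈ 0.0319
Since p ≈ 0.0319 < α = 0.1, reject H0; the evidence is statistically significant.

t = 1.8955; reject H0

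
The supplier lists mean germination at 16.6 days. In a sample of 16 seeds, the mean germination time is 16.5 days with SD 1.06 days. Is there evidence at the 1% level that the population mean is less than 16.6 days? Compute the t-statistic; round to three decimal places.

-0.377

H0: μ = 16.6; H1: μ < 16.6 (one-sample t-test, left-tailed).
t = (x̄ − μ₀)/(s/√n) = (16.5 − 16.6)/(1.06/√16) = -0.377
df = n − 1 = 15
p-value = P(T ≤ -0.377) ≈ 0.356
Since p ≈ 0.356 > α = 0.01, fail to reject H0; the data do not provide sufficient evidence against H0.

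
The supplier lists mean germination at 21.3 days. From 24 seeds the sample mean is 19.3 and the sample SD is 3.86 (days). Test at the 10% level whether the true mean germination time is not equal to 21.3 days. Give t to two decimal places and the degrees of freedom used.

H0: μ = 21.3; H1: μ ≠ 21.3 (one-sample t-test, two-sided).
t = (x̄ − μ₀)/(s/√n) = (19.3 − 21.3)/(3.86/√24) = -2.54
df = n − 1 = 23
Two-sided p-value ≈ 0.018
Since p ≈ 0.018 < α = 0.1, reject H0; the data support H1.

t = -2.54, df = 23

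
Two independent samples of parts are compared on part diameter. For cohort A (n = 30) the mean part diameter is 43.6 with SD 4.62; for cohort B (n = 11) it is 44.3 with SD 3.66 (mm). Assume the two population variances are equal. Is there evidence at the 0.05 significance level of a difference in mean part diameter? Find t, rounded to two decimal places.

-0.45

Let group 1 = cohort A, group 2 = cohort B. H0: μ_1 = μ_2; H1: μ_1 ≠ μ_2 (two-sample pooled-variance t-test, two-sided).
s_p² = [(30−1)·4.62² + (11−1)·3.66²]/(30+11−2) = 19.3062
t = (43.6 − 44.3)/√[19.3062·(1/30 + 1/11)] = -0.45
df = n₁ + n₂ − 2 = 39
Two-sided p-value ≈ 0.654
Since p ≈ 0.654 > α = 0.05, fail to reject H0; the data do not provide sufficient evidence against H0.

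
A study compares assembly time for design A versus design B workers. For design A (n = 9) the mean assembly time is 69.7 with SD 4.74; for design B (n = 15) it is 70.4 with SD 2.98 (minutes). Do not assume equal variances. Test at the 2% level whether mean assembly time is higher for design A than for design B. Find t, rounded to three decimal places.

-0.398

Let group 1 = design A, group 2 = design B. H0: μ_1 = μ_2; H1: μ_1 > μ_2 (Welch's two-sample t-test, right-tailed).
t = (x̄_1 − x̄_2)/√(s_1²/n_1 + s_2²/n_2) = (69.7 − 70.4)/√(4.74²/9 + 2.98²/15) = -0.398
Welch–Satterthwaite df ≈ 11.86
p-value = P(T ≥ -0.398) ≈ 0.651
Since p ≈ 0.651 > α = 0.02, fail to reject H0; the data do not provide sufficient evidence against H0.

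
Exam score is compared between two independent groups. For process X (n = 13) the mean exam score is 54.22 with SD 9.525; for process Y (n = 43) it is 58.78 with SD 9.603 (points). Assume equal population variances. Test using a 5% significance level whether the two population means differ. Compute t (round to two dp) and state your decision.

t = -1.50; fail to reject H0

Let group 1 = process X, group 2 = process Y. H0: μ_1 = μ_2; H1: μ_1 ≠ μ_2 (two-sample pooled-variance t-test, two-sided).
s_p² = [(13−1)·9.525² + (43−1)·9.603²]/(13+43−2) = 91.8861
t = (54.22 − 58.78)/√[91.8861·(1/13 + 1/43)] = -1.50
df = n₁ + n₂ − 2 = 54
Two-sided p-value ≈ 0.139
Since p ≈ 0.139 > α = 0.05, fail to reject H0; the data do not provide sufficient evidence against H0.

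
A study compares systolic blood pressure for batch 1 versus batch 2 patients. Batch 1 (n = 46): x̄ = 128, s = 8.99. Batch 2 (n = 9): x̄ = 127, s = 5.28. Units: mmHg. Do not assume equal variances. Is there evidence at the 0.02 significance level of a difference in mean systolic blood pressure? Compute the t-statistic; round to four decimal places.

0.4539

Let group 1 = batch 1, group 2 = batch 2. H0: μ_1 = μ_2; H1: μ_1 ≠ μ_2 (Welch's two-sample t-test, two-sided).
t = (x̄_1 − x̄_2)/√(s_1²/n_1 + s_2²/n_2) = (128 − 127)/√(8.99²/46 + 5.28²/9) = 0.4539
Welch–Satterthwaite df ≈ 18.59
Two-sided p-value ≈ 0.655
Since p ≈ 0.655 > α = 0.02, fail to reject H0; the evidence is not statistically significant.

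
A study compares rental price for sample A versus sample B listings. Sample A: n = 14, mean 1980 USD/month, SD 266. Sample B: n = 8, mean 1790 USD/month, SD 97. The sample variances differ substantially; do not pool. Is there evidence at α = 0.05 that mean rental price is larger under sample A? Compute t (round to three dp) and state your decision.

t = 2.407; reject H0

Let group 1 = sample A, group 2 = sample B. H0: μ_1 = μ_2; H1: μ_1 > μ_2 (Welch's two-sample t-test, right-tailed).
t = (x̄_1 − x̄_2)/√(s_1²/n_1 + s_2²/n_2) = (1980 − 1790)/√(266²/14 + 97²/8) = 2.407
Welch–Satterthwaite df ≈ 17.95
p-value = P(T ≥ 2.407) ≈ 0.014
Since p ≈ 0.014 < α = 0.05, reject H0; the evidence is statistically significant.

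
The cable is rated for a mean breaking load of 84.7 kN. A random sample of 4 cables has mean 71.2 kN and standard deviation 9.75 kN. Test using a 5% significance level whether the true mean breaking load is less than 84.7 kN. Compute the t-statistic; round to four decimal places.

H0: μ = 84.7; H1: μ < 84.7 (one-sample t-test, left-tailed).
t = (x̄ − μ₀)/(s/√n) = (71.2 − 84.7)/(9.75/√4) = -2.7692
df = n − 1 = 3
p-value = P(T ≤ -2.7692) ≈ 0.0348
Since p ≈ 0.0348 < α = 0.05, reject H0; the data support H1.

-2.7692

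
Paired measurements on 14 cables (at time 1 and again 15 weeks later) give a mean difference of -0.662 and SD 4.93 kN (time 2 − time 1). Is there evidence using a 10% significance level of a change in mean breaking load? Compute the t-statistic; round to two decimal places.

-0.50

H0: μ_d = 0; H1: μ_d ≠ 0 (paired t-test on the differences, two-sided).
t = d̄/(s_d/√n) = -0.662/(4.93/√14) = -0.50
df = n − 1 = 13
Two-sided p-value ≈ 0.6238
Since p ≈ 0.6238 > α = 0.1, fail to reject H0; the data do not provide sufficient evidence against H0.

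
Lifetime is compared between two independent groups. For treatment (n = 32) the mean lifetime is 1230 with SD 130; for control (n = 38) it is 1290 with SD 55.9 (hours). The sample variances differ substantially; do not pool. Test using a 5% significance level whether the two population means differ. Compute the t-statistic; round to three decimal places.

Let group 1 = treatment, group 2 = control. H0: μ_1 = μ_2; H1: μ_1 ≠ μ_2 (Welch's two-sample t-test, two-sided).
t = (x̄_1 − x̄_2)/√(s_1²/n_1 + s_2²/n_2) = (1230 − 1290)/√(130²/32 + 55.9²/38) = -2.429
Welch–Satterthwaite df ≈ 40.58
Two-sided p-value ≈ 0.0197
Since p ≈ 0.0197 < α = 0.05, reject H0; the data support H1.

-2.429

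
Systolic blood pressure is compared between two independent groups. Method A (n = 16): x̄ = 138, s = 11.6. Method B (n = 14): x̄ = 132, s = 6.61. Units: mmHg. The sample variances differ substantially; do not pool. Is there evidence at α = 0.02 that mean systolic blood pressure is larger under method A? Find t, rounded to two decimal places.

Let group 1 = method A, group 2 = method B. H0: μ_1 = μ_2; H1: μ_1 > μ_2 (Welch's two-sample t-test, right-tailed).
t = (x̄_1 − x̄_2)/√(s_1²/n_1 + s_2²/n_2) = (138 − 132)/√(11.6²/16 + 6.61²/14) = 1.77
Welch–Satterthwaite df ≈ 24.33
p-value = P(T ≥ 1.77) ≈ 0.045
Since p ≈ 0.045 > α = 0.02, fail to reject H0; the evidence is not statistically significant.

1.77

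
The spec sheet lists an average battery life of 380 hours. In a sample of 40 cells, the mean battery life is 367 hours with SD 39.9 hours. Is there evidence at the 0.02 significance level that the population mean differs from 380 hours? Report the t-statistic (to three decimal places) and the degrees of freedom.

H0: μ = 380; H1: μ ≠ 380 (one-sample t-test, two-sided).
t = (x̄ − μ₀)/(s/√n) = (367 − 380)/(39.9/√40) = -2.061
df = n − 1 = 39
Two-sided p-value ≈ 0.0461
Since p ≈ 0.0461 > α = 0.02, fail to reject H0; the data do not provide sufficient evidence against H0.

t = -2.061, df = 39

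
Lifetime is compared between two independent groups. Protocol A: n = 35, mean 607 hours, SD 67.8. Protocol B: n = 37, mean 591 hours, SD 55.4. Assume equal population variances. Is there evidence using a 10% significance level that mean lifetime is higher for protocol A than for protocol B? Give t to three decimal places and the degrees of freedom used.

t = 1.099, df = 70

Let group 1 = protocol A, group 2 = protocol B. H0: μ_1 = μ_2; H1: μ_1 > μ_2 (two-sample pooled-variance t-test, right-tailed).
s_p² = [(35−1)·67.8² + (37−1)·55.4²]/(35+37−2) = 3811.18
t = (607 − 591)/√[3811.18·(1/35 + 1/37)] = 1.099
df = n₁ + n₂ − 2 = 70
p-value = P(T ≥ 1.099) ≈ 0.1377
Since p ≈ 0.1377 > α = 0.1, fail to reject H0; the data do not provide sufficient evidence against H0.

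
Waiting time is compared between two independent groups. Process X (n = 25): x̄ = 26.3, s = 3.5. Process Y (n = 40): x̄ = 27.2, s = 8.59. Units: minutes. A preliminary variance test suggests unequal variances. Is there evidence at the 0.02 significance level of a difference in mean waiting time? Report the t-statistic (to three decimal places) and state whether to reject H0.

t = -0.589; fail to reject H0

Let group 1 = process X, group 2 = process Y. H0: μ_1 = μ_2; H1: μ_1 ≠ μ_2 (Welch's two-sample t-test, two-sided).
t = (x̄_1 − x̄_2)/√(s_1²/n_1 + s_2²/n_2) = (26.3 − 27.2)/√(3.5²/25 + 8.59²/40) = -0.589
Welch–Satterthwaite df ≈ 56.04
Two-sided p-value ≈ 0.5582
Since p ≈ 0.5582 > α = 0.02, fail to reject H0; the data do not provide sufficient evidence against H0.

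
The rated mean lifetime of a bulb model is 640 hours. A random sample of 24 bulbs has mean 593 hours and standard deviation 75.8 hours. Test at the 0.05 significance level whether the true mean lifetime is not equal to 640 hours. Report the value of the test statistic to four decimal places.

H0: μ = 640; H1: μ ≠ 640 (one-sample t-test, two-sided).
t = (x̄ − μ₀)/(s/√n) = (593 − 640)/(75.8/√24) = -3.0376
df = n − 1 = 23
Two-sided p-value ≈ 0.0058
Since p ≈ 0.0058 < α = 0.05, reject H0; the evidence is statistically significant.

-3.0376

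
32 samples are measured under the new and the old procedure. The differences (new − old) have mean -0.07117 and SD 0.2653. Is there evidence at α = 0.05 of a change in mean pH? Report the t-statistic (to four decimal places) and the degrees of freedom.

t = -1.5175, df = 31

H0: μ_d = 0; H1: μ_d ≠ 0 (paired t-test on the differences, two-sided).
t = d̄/(s_d/√n) = -0.07117/(0.2653/√32) = -1.5175
df = n − 1 = 31
Two-sided p-value ≈ 0.1393
Since p ≈ 0.1393 > α = 0.05, fail to reject H0; the evidence is not statistically significant.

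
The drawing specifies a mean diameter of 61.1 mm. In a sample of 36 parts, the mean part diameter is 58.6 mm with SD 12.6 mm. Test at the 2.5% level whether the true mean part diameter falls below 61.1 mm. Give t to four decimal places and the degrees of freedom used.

H0: μ = 61.1; H1: μ < 61.1 (one-sample t-test, left-tailed).
t = (x̄ − μ₀)/(s/√n) = (58.6 − 61.1)/(12.6/√36) = -1.1905
df = n − 1 = 35
p-value = P(T ≤ -1.1905) ≈ 0.1209
Since p ≈ 0.1209 > α = 0.025, fail to reject H0; the evidence is not statistically significant.

t = -1.1905, df = 35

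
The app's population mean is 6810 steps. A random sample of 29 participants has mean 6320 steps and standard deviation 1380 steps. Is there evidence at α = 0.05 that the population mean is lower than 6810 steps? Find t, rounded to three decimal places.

-1.912

H0: μ = 6810; H1: μ < 6810 (one-sample t-test, left-tailed).
t = (x̄ − μ₀)/(s/√n) = (6320 − 6810)/(1380/√29) = -1.912
df = n − 1 = 28
p-value = P(T ≤ -1.912) ≈ 0.033
Since p ≈ 0.033 < α = 0.05, reject H0; the data support H1.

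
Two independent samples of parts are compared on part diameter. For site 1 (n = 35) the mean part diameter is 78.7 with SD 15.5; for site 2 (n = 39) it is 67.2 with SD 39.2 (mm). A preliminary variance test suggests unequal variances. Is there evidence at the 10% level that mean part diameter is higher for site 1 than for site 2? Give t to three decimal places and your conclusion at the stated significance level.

t = 1.691; reject H0

Let group 1 = site 1, group 2 = site 2. H0: μ_1 = μ_2; H1: μ_1 > μ_2 (Welch's two-sample t-test, right-tailed).
t = (x̄_1 − x̄_2)/√(s_1²/n_1 + s_2²/n_2) = (78.7 − 67.2)/√(15.5²/35 + 39.2²/39) = 1.691
Welch–Satterthwaite df ≈ 50.67
p-value = P(T ≥ 1.691) ≈ 0.049
Since p ≈ 0.049 < α = 0.1, reject H0; the evidence is statistically significant.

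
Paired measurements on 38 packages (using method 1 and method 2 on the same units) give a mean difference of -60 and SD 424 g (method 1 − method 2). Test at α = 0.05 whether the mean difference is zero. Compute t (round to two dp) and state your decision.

H0: μ_d = 0; H1: μ_d ≠ 0 (paired t-test on the differences, two-sided).
t = d̄/(s_d/√n) = -60/(424/√38) = -0.87
df = n − 1 = 37
Two-sided p-value ≈ 0.389
Since p ≈ 0.389 > α = 0.05, fail to reject H0; the evidence is not statistically significant.

t = -0.87; fail to reject H0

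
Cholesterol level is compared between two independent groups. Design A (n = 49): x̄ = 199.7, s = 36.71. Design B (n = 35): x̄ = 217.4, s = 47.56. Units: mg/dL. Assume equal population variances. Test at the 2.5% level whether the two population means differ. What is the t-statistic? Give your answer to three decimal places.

Let group 1 = design A, group 2 = design B. H0: μ_1 = μ_2; H1: μ_1 ≠ μ_2 (two-sample pooled-variance t-test, two-sided).
s_p² = [(49−1)·36.71² + (35−1)·47.56²]/(49+35−2) = 1726.74
t = (199.7 − 217.4)/√[1726.74·(1/49 + 1/35)] = -1.925
df = n₁ + n₂ − 2 = 82
Two-sided p-value ≈ 0.0577
Since p ≈ 0.0577 > α = 0.025, fail to reject H0; the data do not provide sufficient evidence against H0.

-1.925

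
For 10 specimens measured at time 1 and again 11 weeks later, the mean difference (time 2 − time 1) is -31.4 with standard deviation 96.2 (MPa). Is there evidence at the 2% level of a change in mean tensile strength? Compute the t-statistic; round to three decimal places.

H0: μ_d = 0; H1: μ_d ≠ 0 (paired t-test on the differences, two-sided).
t = d̄/(s_d/√n) = -31.4/(96.2/√10) = -1.032
df = n − 1 = 9
Two-sided p-value ≈ 0.329
Since p ≈ 0.329 > α = 0.02, fail to reject H0; the evidence is not statistically significant.

-1.032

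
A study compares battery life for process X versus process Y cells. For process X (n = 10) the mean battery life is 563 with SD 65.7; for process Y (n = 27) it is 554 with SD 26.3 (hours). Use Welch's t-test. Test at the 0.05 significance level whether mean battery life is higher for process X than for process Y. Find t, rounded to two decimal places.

0.42

Let group 1 = process X, group 2 = process Y. H0: μ_1 = μ_2; H1: μ_1 > μ_2 (Welch's two-sample t-test, right-tailed).
t = (x̄_1 − x̄_2)/√(s_1²/n_1 + s_2²/n_2) = (563 − 554)/√(65.7²/10 + 26.3²/27) = 0.42
Welch–Satterthwaite df ≈ 10.09
p-value = P(T ≥ 0.42) ≈ 0.3413
Since p ≈ 0.3413 > α = 0.05, fail to reject H0; the data do not provide sufficient evidence against H0.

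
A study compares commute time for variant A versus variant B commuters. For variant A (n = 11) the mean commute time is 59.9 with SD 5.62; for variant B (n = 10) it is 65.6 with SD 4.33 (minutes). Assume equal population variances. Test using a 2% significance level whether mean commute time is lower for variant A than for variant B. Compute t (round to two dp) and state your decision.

Let group 1 = variant A, group 2 = variant B. H0: μ_1 = μ_2; H1: μ_1 < μ_2 (two-sample pooled-variance t-test, left-tailed).
s_p² = [(11−1)·5.62² + (10−1)·4.33²]/(11+10−2) = 25.5044
t = (59.9 − 65.6)/√[25.5044·(1/11 + 1/10)] = -2.58
df = n₁ + n₂ − 2 = 19
p-value = P(T ≤ -2.58) ≈ 0.009
Since p ≈ 0.009 < α = 0.02, reject H0; the data support H1.

t = -2.58; reject H0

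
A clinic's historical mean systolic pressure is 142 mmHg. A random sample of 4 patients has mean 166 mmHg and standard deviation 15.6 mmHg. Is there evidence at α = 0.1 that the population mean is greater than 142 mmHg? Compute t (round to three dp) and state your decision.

t = 3.077; reject H0

H0: μ = 142; H1: μ > 142 (one-sample t-test, right-tailed).
t = (x̄ − μ₀)/(s/√n) = (166 − 142)/(15.6/√4) = 3.077
df = n − 1 = 3
p-value = P(T ≥ 3.077) ≈ 0.027
Since p ≈ 0.027 < α = 0.1, reject H0; the data support H1.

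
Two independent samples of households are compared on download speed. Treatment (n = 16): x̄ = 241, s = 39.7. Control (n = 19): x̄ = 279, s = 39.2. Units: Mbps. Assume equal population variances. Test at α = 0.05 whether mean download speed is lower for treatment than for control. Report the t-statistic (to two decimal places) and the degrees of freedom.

t = -2.84, df = 33

Let group 1 = treatment, group 2 = control. H0: μ_1 = μ_2; H1: μ_1 < μ_2 (two-sample pooled-variance t-test, left-tailed).
s_p² = [(16−1)·39.7² + (19−1)·39.2²]/(16+19−2) = 1554.57
t = (241 − 279)/√[1554.57·(1/16 + 1/19)] = -2.84
df = n₁ + n₂ − 2 = 33
p-value = P(T ≤ -2.84) ≈ 0.0038
Since p ≈ 0.0038 < α = 0.05, reject H0; the evidence is statistically significant.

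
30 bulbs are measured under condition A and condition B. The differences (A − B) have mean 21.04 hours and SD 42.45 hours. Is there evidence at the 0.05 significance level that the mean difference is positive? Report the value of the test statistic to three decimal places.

2.715

H0: μ_d = 0; H1: μ_d > 0 (paired t-test on the differences, right-tailed).
t = d̄/(s_d/√n) = 21.04/(42.45/√30) = 2.715
df = n − 1 = 29
p-value = P(T ≥ 2.715) ≈ 0.006
Since p ≈ 0.006 < α = 0.05, reject H0; the evidence is statistically significant.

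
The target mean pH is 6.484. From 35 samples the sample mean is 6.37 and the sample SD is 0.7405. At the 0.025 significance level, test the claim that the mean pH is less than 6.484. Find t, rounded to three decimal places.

-0.911

H0: μ = 6.484; H1: μ < 6.484 (one-sample t-test, left-tailed).
t = (x̄ − μ₀)/(s/√n) = (6.37 − 6.484)/(0.7405/√35) = -0.911
df = n − 1 = 34
p-value = P(T ≤ -0.911) ≈ 0.1844
Since p ≈ 0.1844 > α = 0.025, fail to reject H0; the evidence is not statistically significant.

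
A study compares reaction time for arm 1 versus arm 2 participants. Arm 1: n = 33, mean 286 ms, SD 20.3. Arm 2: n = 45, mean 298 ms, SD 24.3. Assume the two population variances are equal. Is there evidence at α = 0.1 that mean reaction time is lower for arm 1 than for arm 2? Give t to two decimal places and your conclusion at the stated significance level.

t = -2.31; reject H0

Let group 1 = arm 1, group 2 = arm 2. H0: μ_1 = μ_2; H1: μ_1 < μ_2 (two-sample pooled-variance t-test, left-tailed).
s_p² = [(33−1)·20.3² + (45−1)·24.3²]/(33+45−2) = 515.374
t = (286 − 298)/√[515.374·(1/33 + 1/45)] = -2.31
df = n₁ + n₂ − 2 = 76
p-value = P(T ≤ -2.31) ≈ 0.0119
Since p ≈ 0.0119 < α = 0.1, reject H0; the evidence is statistically significant.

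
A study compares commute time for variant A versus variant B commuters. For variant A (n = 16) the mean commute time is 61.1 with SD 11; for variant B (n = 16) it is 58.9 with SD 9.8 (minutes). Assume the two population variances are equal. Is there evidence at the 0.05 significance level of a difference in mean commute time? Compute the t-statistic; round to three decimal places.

0.597

Let group 1 = variant A, group 2 = variant B. H0: μ_1 = μ_2; H1: μ_1 ≠ μ_2 (two-sample pooled-variance t-test, two-sided).
s_p² = [(16−1)·11² + (16−1)·9.8²]/(16+16−2) = 108.52
t = (61.1 − 58.9)/√[108.52·(1/16 + 1/16)] = 0.597
df = n₁ + n₂ − 2 = 30
Two-sided p-value ≈ 0.5548
Since p ≈ 0.5548 > α = 0.05, fail to reject H0; the evidence is not statistically significant.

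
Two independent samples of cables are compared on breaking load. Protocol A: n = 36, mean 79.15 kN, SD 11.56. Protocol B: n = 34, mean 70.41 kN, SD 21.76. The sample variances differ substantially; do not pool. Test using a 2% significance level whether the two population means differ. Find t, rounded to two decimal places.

Let group 1 = protocol A, group 2 = protocol B. H0: μ_1 = μ_2; H1: μ_1 ≠ μ_2 (Welch's two-sample t-test, two-sided).
t = (x̄_1 − x̄_2)/√(s_1²/n_1 + s_2²/n_2) = (79.15 − 70.41)/√(11.56²/36 + 21.76²/34) = 2.08
Welch–Satterthwaite df ≈ 49.61
Two-sided p-value ≈ 0.0426
Since p ≈ 0.0426 > α = 0.02, fail to reject H0; the data do not provide sufficient evidence against H0.

2.08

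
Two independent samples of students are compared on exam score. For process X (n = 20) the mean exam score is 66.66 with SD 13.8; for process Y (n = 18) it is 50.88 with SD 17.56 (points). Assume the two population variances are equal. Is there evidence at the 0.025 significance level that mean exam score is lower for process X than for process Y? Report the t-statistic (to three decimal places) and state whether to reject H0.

t = 3.096; fail to reject H0

Let group 1 = process X, group 2 = process Y. H0: μ_1 = μ_2; H1: μ_1 < μ_2 (two-sample pooled-variance t-test, left-tailed).
s_p² = [(20−1)·13.8² + (18−1)·17.56²]/(20+18−2) = 246.121
t = (66.66 − 50.88)/√[246.121·(1/20 + 1/18)] = 3.096
df = n₁ + n₂ − 2 = 36
p-value = P(T ≤ 3.096) ≈ 0.9981
Since p ≈ 0.9981 > α = 0.025, fail to reject H0; the evidence is not statistically significant.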